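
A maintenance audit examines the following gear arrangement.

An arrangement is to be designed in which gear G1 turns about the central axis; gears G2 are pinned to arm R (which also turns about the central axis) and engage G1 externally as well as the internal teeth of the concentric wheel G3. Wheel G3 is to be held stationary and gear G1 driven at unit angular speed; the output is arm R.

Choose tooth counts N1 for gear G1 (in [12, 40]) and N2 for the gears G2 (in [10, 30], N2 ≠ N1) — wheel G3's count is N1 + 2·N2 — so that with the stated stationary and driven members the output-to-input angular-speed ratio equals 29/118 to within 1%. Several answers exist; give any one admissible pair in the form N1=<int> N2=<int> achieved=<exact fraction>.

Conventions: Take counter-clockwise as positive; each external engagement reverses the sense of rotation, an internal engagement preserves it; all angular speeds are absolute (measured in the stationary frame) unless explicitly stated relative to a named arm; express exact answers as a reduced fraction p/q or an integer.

N1=29 N2=30 achieved=29/118

planetary set to be sized for 29/118 (Willis relation)
Willis with ω_ring = 0: ω_arm/ω_sun = N1/(N1+N3); set equal to 29/118  ⇒  N3/N1 = 1/(29/118) − 1 = 89/29
N3 = N1 + 2·N2  ⇒  N2/N1 = (N3/N1 − 1)/2 = (89/29 − 1)/2 = 30/29
smallest multiple with N1 ≥ 12 and N2 ≥ 10: k = 1  ⇒  N1 = 1·29 = 29, N2 = 1·30 = 30 (N1 ≤ 40, N2 ≤ 30, N2 ≠ N1 ✓), N3 = 29 + 2·30 = 89
check: N1/(N1+N3) with N1 = 29, N3 = 89 gives 29/118; |achieved − target| = 0 ≤ 29/11800 ✓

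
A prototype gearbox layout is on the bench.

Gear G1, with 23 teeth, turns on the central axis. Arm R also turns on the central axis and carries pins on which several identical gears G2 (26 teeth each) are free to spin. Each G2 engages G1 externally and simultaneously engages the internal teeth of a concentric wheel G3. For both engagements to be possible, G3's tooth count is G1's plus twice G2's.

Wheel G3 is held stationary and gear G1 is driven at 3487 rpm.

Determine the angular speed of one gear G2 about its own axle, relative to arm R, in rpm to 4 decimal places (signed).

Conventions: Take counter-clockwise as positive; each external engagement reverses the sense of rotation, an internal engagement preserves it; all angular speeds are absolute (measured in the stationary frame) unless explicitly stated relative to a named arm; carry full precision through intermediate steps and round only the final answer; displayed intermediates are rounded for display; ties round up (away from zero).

-2360.7045 rpm

class = planetary set [G3 = 23+2·26 = 75; Willis about the carrier]
normalise by the input: solve with ω_sun = 1, then scale by 3487 rpm
ring teeth: 23 + 2·26 = 75
23(ω_sun−ω_arm) = −75(ω_ring−ω_arm),  ω_ring = 0, ω_sun = 1
23(1−ω_arm) = −75(0−ω_arm)  ⇒  98·ω_arm = 23  ⇒  ω_arm = 23/98
sun–planet mesh: 23·(1−23/98) = −26·(ω_p−ω_arm)  ⇒  ω_p−ω_arm = -1725/2548
scale: ω_p−ω_arm = -1725/2548 × 3487 rpm = -2360.7045 rpm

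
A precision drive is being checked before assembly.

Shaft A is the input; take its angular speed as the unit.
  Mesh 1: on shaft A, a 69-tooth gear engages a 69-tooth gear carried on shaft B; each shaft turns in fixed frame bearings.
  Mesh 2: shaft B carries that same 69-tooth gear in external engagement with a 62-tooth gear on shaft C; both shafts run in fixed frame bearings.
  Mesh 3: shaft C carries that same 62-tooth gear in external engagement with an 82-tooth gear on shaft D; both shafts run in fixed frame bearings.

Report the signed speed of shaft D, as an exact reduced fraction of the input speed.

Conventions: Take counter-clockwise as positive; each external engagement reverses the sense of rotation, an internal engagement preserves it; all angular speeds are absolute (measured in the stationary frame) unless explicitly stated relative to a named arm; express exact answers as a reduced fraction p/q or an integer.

-69/82

3-mesh fixed-axis compound train (all bearings frame-fixed)
mesh 1 [69T→69T]: |ω|/ω_in = 1×69/69 = 1, sense flips to −
mesh 2 [69T→62T]: |ω|/ω_in = 1×69/62 = 69/62, sense flips to +
mesh 3 [62T→82T]: |ω|/ω_in = (69/62)×62/82 = 69/82, sense flips to −
signed output speed (× input speed) = -69/82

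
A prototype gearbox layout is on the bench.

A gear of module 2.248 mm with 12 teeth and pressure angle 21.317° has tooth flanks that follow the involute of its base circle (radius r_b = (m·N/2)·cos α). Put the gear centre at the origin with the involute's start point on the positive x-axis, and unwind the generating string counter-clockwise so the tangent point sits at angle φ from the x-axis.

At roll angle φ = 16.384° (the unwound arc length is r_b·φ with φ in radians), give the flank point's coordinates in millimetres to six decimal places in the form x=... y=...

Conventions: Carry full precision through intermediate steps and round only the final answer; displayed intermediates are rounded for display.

class = single-mesh tooth geometry [base-circle involute, m = 2.248, 12T]
pitch radius r_p = m·N/2 = 2.248·12/2 = 13.488000
base radius r_b = r_p·cos α = 13.488000·cos 21.317° = 12.565197
roll angle φ = 16.384° = 0.28595474 rad
x = r_b·(cos φ + φ·sin φ) = 13.068472
y = r_b·(sin φ − φ·cos φ) = 0.097137

x=13.068472 y=0.097137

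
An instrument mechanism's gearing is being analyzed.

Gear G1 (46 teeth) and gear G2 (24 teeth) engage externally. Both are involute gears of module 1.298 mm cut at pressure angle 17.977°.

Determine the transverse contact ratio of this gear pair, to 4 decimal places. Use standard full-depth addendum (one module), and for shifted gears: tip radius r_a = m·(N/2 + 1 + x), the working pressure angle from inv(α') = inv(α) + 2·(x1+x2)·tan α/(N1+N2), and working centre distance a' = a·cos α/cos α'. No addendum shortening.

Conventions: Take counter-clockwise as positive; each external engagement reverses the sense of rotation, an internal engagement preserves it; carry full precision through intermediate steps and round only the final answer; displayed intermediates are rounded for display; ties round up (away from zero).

1.7698

single-mesh involute tooth geometry (46T engaging 24T at module 1.298)
base radii: r_b1 = 28.396542, r_b2 = 14.815587
tip radii: r_a1 = 31.152000, r_a2 = 16.874000
no profile shift: α' = α, a' = a
action lengths: √(r_a1²−r_b1²) = 12.809508, √(r_a2²−r_b2²) = 8.076525
base pitch p_b = π·m·cos α = 3.878712
CR = (12.809508 + 8.076525 − 45.430000·sin 17.97700°)/3.878712 = 1.769849
contact ratio ≈ 1.7698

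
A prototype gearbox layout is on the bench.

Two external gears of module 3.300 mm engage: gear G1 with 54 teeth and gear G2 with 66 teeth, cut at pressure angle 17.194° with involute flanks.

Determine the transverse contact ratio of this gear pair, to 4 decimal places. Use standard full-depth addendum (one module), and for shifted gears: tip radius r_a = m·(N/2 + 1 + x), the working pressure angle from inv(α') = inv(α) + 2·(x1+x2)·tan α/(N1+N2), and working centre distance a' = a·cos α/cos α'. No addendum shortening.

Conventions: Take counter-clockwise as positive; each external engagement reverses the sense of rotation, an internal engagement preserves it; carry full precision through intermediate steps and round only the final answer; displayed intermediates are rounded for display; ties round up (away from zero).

recognized (one external pair, fixed centres): single-mesh tooth geometry, m = 3.300, N1 = 54, N2 = 66
base radii: r_b1 = 85.118061, r_b2 = 104.033185
tip radii: r_a1 = 92.400000, r_a2 = 112.200000
no profile shift: α' = α, a' = a
action lengths: √(r_a1²−r_b1²) = 35.953800, √(r_a2²−r_b2²) = 42.023046
base pitch p_b = π·m·cos α = 9.903936
CR = (35.953800 + 42.023046 − 198.000000·sin 17.19400°)/9.903936 = 1.963508
contact ratio ≈ 1.9635

1.9635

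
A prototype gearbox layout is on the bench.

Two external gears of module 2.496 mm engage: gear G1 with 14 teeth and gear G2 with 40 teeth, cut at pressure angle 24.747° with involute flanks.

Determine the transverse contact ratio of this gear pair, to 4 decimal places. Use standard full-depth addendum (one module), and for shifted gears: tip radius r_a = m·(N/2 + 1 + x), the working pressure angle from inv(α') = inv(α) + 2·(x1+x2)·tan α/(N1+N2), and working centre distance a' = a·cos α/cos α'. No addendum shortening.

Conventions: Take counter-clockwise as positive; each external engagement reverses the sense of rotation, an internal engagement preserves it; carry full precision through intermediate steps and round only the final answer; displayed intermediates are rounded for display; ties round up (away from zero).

1.4350

topology: single-mesh involute geometry — m = 2.496, 14T/40T pair
base radii: r_b1 = 15.867461, r_b2 = 45.335601
tip radii: r_a1 = 19.968000, r_a2 = 52.416000
no profile shift: α' = α, a' = a
action lengths: √(r_a1²−r_b1²) = 12.122076, √(r_a2²−r_b2²) = 26.308179
base pitch p_b = π·m·cos α = 7.121300
CR = (12.122076 + 26.308179 − 67.392000·sin 24.74700°)/7.121300 = 1.435011
contact ratio ≈ 1.4350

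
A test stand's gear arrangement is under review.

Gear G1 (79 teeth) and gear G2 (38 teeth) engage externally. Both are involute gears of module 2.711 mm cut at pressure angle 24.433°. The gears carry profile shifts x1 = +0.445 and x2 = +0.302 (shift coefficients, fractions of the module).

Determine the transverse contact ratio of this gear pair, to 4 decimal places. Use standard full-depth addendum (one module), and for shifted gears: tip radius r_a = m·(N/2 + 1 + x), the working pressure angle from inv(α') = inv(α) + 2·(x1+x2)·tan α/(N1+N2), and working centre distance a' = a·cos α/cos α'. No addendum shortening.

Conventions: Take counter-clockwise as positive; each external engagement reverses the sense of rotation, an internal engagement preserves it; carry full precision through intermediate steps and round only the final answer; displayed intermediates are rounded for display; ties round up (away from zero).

1.5031

single-mesh involute tooth geometry (79T engaging 38T at module 2.711)
base radii: r_b1 = 97.494610, r_b2 = 46.896141
tip radii: r_a1 = 111.001895, r_a2 = 55.038722
inv(α') = inv(24.433°) + 2·(+0.445+0.302)·tan α/(79+38) = 0.03367973  ⇒  α' = 25.93545°
a' = a·cos α / cos α' = 158.5935·cos 24.433°/cos 25.93545° = 160.561299
action lengths: √(r_a1²−r_b1²) = 53.068086, √(r_a2²−r_b2²) = 28.809944
base pitch p_b = π·m·cos α = 7.754135
CR = (53.068086 + 28.809944 − 160.561299·sin 25.93545°)/7.754135 = 1.503098
contact ratio ≈ 1.5031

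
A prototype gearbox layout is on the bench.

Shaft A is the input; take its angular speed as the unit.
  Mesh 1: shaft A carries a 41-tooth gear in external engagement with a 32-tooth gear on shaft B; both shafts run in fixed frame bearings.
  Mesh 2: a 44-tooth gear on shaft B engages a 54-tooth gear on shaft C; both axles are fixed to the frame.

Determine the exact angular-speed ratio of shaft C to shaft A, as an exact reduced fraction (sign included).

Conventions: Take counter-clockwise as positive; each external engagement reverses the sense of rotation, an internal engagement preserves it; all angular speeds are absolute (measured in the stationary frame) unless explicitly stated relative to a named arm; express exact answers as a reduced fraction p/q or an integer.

451/432

class = fixed-axis compound train [2 meshes; 2 ratios multiply, 2 sense flips]
mesh 1 [41T→32T]: running ratio 41/32, sense −
mesh 2 [44T→54T]: running ratio 451/432, sense +
ω_out/ω_in = 451/432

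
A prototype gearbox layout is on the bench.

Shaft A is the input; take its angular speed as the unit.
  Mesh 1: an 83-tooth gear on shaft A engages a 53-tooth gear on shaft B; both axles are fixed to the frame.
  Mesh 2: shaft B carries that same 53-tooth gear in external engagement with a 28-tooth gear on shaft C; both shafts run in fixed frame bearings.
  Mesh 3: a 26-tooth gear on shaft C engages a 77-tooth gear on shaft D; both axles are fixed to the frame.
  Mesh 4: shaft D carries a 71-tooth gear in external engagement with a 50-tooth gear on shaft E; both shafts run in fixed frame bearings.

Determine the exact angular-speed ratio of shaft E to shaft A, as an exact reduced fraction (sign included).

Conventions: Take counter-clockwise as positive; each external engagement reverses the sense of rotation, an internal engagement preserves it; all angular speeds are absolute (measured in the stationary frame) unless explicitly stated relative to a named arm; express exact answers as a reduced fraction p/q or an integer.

class = fixed-axis compound train [4 meshes; 4 ratios multiply, 4 sense flips]
mesh 1 [83T→53T]: running ratio 83/53, sense −
mesh 2 [53T→28T]: running ratio 83/28, sense +
mesh 3 [26T→77T]: running ratio 1079/1078, sense −
mesh 4 [71T→50T]: running ratio 76609/53900, sense +
ω_out/ω_in = 76609/53900

76609/53900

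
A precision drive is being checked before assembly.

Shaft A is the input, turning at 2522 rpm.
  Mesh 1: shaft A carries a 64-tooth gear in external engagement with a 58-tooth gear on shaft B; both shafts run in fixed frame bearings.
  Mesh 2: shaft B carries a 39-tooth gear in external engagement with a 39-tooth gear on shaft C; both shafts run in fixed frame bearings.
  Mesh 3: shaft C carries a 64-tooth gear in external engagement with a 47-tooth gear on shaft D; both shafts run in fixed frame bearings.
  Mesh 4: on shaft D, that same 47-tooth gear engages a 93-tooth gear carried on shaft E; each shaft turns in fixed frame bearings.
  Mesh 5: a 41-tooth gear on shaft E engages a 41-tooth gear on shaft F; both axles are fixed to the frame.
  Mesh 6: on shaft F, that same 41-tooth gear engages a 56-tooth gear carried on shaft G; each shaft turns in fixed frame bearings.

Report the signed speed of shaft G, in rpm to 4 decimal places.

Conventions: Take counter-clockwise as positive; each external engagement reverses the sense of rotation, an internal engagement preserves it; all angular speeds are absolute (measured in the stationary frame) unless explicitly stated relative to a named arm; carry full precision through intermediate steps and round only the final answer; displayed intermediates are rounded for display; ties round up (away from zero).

+1402.1353 rpm

class = fixed-axis compound train [6 meshes; 6 ratios multiply, 6 sense flips]
mesh 1 [64T→58T]: ω = 2522.0000×64/58 = 2782.8966 rpm, sense flips to −
mesh 2 [39T→39T]: ω = 2782.8966×39/39 = 2782.8966 rpm, sense flips to +
mesh 3 [64T→47T]: ω = 2782.8966×64/47 = 3789.4762 rpm, sense flips to −
mesh 4 [47T→93T]: ω = 3789.4762×47/93 = 1915.1116 rpm, sense flips to +
mesh 5 [41T→41T]: ω = 1915.1116×41/41 = 1915.1116 rpm, sense flips to −
mesh 6 [41T→56T]: ω = 1915.1116×41/56 = 1402.1353 rpm, sense flips to +
signed output speed = +1402.1353 rpm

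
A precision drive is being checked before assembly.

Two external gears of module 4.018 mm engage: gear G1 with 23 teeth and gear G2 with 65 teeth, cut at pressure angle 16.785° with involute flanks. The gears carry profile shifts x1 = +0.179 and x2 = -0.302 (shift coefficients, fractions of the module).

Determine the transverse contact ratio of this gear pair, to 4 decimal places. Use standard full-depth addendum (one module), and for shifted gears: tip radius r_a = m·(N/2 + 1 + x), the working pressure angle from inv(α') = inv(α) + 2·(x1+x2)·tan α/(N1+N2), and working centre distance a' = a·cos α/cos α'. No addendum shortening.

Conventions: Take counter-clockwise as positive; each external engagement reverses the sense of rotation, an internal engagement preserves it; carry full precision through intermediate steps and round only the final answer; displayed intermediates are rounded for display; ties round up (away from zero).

topology: single-mesh involute geometry — m = 4.018, 23T/65T pair
base radii: r_b1 = 44.238357, r_b2 = 125.021443
tip radii: r_a1 = 50.944222, r_a2 = 133.389564
inv(α') = inv(16.785°) + 2·(+0.179-0.302)·tan α/(23+65) = 0.00783545  ⇒  α' = 16.23517°
a' = a·cos α / cos α' = 176.7920·cos 16.785°/cos 16.23517° = 176.289841
action lengths: √(r_a1²−r_b1²) = 25.264234, √(r_a2²−r_b2²) = 46.501768
base pitch p_b = π·m·cos α = 12.085121
CR = (25.264234 + 46.501768 − 176.289841·sin 16.23517°)/12.085121 = 1.860039
contact ratio ≈ 1.8600

1.8600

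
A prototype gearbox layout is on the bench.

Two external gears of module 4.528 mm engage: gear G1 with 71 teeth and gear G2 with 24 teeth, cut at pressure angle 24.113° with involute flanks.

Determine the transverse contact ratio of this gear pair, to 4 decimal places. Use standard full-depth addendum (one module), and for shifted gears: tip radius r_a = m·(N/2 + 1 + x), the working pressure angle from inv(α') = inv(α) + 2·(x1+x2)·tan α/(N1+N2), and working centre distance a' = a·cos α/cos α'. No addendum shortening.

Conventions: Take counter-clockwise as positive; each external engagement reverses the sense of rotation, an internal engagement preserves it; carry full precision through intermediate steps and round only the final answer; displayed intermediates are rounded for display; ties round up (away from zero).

topology: single-mesh involute geometry — m = 4.528, 71T/24T pair
base radii: r_b1 = 146.717721, r_b2 = 49.594722
tip radii: r_a1 = 165.272000, r_a2 = 58.864000
no profile shift: α' = α, a' = a
action lengths: √(r_a1²−r_b1²) = 76.083799, √(r_a2²−r_b2²) = 31.707002
base pitch p_b = π·m·cos α = 12.983868
CR = (76.083799 + 31.707002 − 215.080000·sin 24.11300°)/12.983868 = 1.534407
contact ratio ≈ 1.5344

1.5344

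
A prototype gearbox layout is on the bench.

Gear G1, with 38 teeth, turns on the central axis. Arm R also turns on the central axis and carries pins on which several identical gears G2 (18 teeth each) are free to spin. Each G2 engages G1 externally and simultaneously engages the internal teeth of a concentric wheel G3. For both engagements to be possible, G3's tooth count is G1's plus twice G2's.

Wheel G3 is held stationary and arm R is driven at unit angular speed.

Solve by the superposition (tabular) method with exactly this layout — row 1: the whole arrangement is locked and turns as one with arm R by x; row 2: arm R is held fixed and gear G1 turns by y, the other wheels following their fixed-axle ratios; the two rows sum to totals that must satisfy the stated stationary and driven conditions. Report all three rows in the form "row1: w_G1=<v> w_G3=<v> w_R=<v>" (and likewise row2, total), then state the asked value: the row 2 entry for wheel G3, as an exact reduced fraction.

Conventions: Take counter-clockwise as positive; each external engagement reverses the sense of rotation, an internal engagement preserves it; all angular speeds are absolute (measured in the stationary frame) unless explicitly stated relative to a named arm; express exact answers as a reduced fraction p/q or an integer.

class = planetary set [G3 = 38+2·18 = 74; Willis about the carrier]
row 1 (train locked, turned with arm): all members turn x
row 2 (arm held, sun turns y): ω_ring = −(38/74)·y, ω_arm = 0
boundary: total ω_ring = x − (38/74)·y = 0 and total ω_arm = x = 1  ⇒  y = 37/19, x = 1
row 2 ring = −(38/74)·37/19 = -1
totals (row 1 + row 2): sun 1 + 37/19 = 56/19, ring 1 + (-1) = 0, arm 1 + 0 = 1
asked cell (row2, ring) = -1

row1: w_G1=1 w_G3=1 w_R=1
row2: w_G1=37/19 w_G3=-1 w_R=0
total: w_G1=56/19 w_G3=0 w_R=1
asked value: -1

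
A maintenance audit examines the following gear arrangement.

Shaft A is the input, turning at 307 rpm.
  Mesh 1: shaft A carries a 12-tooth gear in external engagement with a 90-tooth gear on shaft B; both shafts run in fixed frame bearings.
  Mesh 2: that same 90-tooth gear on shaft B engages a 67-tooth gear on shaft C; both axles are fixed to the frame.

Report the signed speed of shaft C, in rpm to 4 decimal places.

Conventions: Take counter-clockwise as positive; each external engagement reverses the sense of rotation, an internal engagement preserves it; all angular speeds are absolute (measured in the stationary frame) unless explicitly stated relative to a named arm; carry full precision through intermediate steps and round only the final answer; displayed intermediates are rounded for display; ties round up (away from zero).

2-mesh fixed-axis compound train (all bearings frame-fixed)
mesh 1 [12T→90T]: ω = 307.0000×12/90 = 40.9333 rpm, sense flips to −
mesh 2 [90T→67T]: ω = 40.9333×90/67 = 54.9851 rpm, sense flips to +
signed output speed = +54.9851 rpm

+54.9851 rpm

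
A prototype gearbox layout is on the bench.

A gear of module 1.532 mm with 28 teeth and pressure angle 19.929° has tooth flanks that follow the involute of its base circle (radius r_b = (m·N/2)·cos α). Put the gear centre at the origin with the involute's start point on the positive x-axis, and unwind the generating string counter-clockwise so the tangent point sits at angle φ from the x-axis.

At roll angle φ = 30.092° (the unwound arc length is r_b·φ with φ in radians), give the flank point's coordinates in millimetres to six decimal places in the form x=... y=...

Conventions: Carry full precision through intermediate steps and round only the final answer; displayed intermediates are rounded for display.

x=22.755707 y=0.947120

topology: single-mesh involute geometry — m = 1.532, N = 28
pitch radius r_p = m·N/2 = 1.532·28/2 = 21.448000
base radius r_b = r_p·cos α = 21.448000·cos 19.929° = 20.163602
roll angle φ = 30.092° = 0.52520448 rad
x = r_b·(cos φ + φ·sin φ) = 22.755707
y = r_b·(sin φ − φ·cos φ) = 0.947120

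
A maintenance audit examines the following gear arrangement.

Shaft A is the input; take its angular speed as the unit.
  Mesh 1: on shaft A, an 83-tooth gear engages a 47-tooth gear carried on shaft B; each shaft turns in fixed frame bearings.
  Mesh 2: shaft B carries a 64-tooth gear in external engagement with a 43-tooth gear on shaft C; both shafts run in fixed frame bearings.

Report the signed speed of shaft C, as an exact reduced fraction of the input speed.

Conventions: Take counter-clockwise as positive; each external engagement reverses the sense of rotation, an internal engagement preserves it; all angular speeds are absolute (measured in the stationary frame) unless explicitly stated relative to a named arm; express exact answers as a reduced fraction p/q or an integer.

5312/2021

2-mesh fixed-axis compound train (all bearings frame-fixed)
mesh 1 [83T→47T]: |ω|/ω_in = 1×83/47 = 83/47, sense flips to −
mesh 2 [64T→43T]: |ω|/ω_in = (83/47)×64/43 = 5312/2021, sense flips to +
signed output speed (× input speed) = 5312/2021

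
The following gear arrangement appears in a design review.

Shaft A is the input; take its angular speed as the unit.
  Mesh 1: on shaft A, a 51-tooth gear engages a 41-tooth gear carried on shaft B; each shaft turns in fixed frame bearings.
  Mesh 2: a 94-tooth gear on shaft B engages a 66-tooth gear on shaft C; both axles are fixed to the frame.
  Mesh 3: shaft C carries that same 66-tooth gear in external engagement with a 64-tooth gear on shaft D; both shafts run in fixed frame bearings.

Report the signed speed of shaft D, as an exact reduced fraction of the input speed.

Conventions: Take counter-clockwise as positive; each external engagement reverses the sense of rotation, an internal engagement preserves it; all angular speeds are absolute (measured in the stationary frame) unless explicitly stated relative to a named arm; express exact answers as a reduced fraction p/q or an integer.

-2397/1312

3-mesh fixed-axis compound train (all bearings frame-fixed)
mesh 1 [51T→41T]: |ω|/ω_in = 1×51/41 = 51/41, sense flips to −
mesh 2 [94T→66T]: |ω|/ω_in = (51/41)×94/66 = 799/451, sense flips to +
mesh 3 [66T→64T]: |ω|/ω_in = (799/451)×66/64 = 2397/1312, sense flips to −
signed output speed (× input speed) = -2397/1312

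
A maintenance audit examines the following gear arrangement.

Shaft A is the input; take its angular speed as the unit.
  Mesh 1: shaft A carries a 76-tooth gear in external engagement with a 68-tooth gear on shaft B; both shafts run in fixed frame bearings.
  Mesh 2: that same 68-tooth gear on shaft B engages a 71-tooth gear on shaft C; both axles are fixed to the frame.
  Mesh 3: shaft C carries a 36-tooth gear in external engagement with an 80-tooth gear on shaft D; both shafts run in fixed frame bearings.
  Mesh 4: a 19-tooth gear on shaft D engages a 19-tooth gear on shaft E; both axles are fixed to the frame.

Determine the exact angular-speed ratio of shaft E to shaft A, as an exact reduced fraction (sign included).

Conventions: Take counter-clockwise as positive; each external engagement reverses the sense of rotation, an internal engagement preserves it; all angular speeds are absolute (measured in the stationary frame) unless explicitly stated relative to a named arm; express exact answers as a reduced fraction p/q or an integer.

class = fixed-axis compound train [4 meshes; 4 ratios multiply, 4 sense flips]
mesh 1 [76T→68T]: running ratio 19/17, sense −
mesh 2 [68T→71T]: running ratio 76/71, sense +
mesh 3 [36T→80T]: running ratio 171/355, sense −
mesh 4 [19T→19T]: running ratio 171/355, sense +
ω_out/ω_in = 171/355

171/355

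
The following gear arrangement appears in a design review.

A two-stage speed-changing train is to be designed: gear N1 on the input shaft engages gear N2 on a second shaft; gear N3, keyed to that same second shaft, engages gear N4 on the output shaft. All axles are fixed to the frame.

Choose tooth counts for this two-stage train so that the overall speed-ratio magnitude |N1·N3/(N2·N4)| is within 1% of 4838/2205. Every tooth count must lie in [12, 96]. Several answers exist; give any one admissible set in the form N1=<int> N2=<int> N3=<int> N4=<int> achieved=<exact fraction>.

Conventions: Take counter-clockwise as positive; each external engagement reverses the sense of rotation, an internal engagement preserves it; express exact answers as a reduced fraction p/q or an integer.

topology: fixed-axis compound train — 2 stages, target 4838/2205
target = 4838/2205 in lowest terms: an exact hit needs N1·N3 = k·4838 and N2·N4 = k·2205 for one integer k, every count in [12, 96]; additionally prefer no 1:1 stage (N1 ≠ N2, N3 ≠ N4)
k = 1: N1·N3 = 4838 = 59·82, N2·N4 = 2205 = 35·63
achieved = 59·82/(35·63) = 4838/2205; |achieved − target| = 0 ≤ 2419/110250 ✓

N1=59 N2=35 N3=82 N4=63 achieved=4838/2205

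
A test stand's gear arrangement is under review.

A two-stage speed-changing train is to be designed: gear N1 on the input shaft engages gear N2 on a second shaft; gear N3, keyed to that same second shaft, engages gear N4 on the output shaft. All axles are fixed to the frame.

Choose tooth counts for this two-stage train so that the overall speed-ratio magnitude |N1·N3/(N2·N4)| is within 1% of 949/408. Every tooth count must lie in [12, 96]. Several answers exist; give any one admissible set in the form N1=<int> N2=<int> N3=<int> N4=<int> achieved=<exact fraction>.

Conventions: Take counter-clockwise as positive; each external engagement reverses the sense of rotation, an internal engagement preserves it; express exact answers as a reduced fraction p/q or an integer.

N1=13 N2=12 N3=73 N4=34 achieved=949/408

2-stage fixed-axis compound train for ratio 949/408
target = 949/408 in lowest terms: an exact hit needs N1·N3 = k·949 and N2·N4 = k·408 for one integer k, every count in [12, 96]; additionally prefer no 1:1 stage (N1 ≠ N2, N3 ≠ N4)
k = 1: N1·N3 = 949 = 13·73, N2·N4 = 408 = 12·34
achieved = 13·73/(12·34) = 949/408; |achieved − target| = 0 ≤ 949/40800 ✓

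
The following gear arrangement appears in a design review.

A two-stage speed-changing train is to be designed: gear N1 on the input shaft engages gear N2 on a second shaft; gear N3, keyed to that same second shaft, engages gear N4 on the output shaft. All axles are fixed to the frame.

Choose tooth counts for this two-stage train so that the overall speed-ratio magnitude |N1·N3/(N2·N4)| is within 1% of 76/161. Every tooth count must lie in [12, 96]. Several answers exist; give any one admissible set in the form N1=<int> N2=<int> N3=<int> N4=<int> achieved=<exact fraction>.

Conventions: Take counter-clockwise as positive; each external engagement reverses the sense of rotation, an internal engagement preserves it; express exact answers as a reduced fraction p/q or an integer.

N1=12 N2=21 N3=19 N4=23 achieved=76/161

class = fixed-axis compound train [2-stage, 76/161 wanted]
target = 76/161 in lowest terms: an exact hit needs N1·N3 = k·76 and N2·N4 = k·161 for one integer k, every count in [12, 96]; additionally prefer no 1:1 stage (N1 ≠ N2, N3 ≠ N4)
k = 1…2: no 1:1-free in-range split of k·76 and k·161 into factor pairs; take k = 3
k = 3: N1·N3 = 228 = 12·19, N2·N4 = 483 = 21·23
achieved = 12·19/(21·23) = 76/161; |achieved − target| = 0 ≤ 19/4025 ✓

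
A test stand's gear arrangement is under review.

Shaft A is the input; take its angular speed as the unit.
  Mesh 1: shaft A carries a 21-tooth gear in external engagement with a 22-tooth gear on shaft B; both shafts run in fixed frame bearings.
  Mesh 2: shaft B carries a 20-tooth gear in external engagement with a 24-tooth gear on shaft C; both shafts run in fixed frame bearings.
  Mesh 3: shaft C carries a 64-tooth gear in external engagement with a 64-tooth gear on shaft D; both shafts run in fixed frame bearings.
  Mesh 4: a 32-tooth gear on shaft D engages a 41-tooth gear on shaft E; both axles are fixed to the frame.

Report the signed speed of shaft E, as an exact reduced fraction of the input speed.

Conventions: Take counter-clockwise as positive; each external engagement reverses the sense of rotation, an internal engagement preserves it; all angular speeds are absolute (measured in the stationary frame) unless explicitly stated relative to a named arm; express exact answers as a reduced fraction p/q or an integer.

280/451

4-mesh fixed-axis compound train (all bearings frame-fixed)
mesh 1 [21T→22T]: |ω|/ω_in = 1×21/22 = 21/22, sense flips to −
mesh 2 [20T→24T]: |ω|/ω_in = (21/22)×20/24 = 35/44, sense flips to +
mesh 3 [64T→64T]: |ω|/ω_in = (35/44)×64/64 = 35/44, sense flips to −
mesh 4 [32T→41T]: |ω|/ω_in = (35/44)×32/41 = 280/451, sense flips to +
signed output speed (× input speed) = 280/451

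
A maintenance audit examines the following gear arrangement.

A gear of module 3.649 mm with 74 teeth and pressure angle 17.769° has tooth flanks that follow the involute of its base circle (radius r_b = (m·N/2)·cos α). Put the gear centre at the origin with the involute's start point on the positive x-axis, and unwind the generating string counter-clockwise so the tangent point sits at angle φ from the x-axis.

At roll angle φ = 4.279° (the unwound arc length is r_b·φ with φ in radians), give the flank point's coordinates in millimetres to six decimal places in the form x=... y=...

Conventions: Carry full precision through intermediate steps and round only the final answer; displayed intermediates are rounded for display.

x=128.930213 y=0.017842

class = single-mesh tooth geometry [base-circle involute, m = 3.649, 74T]
pitch radius r_p = m·N/2 = 3.649·74/2 = 135.013000
base radius r_b = r_p·cos α = 135.013000·cos 17.769° = 128.572158
roll angle φ = 4.279° = 0.07468264 rad
x = r_b·(cos φ + φ·sin φ) = 128.930213
y = r_b·(sin φ − φ·cos φ) = 0.017842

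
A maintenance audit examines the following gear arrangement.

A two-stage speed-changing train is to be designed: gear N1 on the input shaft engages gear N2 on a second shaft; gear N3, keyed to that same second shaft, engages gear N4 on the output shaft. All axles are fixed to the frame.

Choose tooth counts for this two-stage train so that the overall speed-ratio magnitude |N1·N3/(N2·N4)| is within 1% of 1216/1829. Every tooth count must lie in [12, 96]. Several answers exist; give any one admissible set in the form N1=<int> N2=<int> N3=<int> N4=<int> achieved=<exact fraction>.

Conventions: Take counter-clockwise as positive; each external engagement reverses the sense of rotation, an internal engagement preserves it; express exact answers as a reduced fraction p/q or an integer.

design class (target 1216/1829): fixed-axis compound train
target = 1216/1829 in lowest terms: an exact hit needs N1·N3 = k·1216 and N2·N4 = k·1829 for one integer k, every count in [12, 96]; additionally prefer no 1:1 stage (N1 ≠ N2, N3 ≠ N4)
k = 1: N1·N3 = 1216 = 16·76, N2·N4 = 1829 = 31·59
achieved = 16·76/(31·59) = 1216/1829; |achieved − target| = 0 ≤ 304/45725 ✓

N1=16 N2=31 N3=76 N4=59 achieved=1216/1829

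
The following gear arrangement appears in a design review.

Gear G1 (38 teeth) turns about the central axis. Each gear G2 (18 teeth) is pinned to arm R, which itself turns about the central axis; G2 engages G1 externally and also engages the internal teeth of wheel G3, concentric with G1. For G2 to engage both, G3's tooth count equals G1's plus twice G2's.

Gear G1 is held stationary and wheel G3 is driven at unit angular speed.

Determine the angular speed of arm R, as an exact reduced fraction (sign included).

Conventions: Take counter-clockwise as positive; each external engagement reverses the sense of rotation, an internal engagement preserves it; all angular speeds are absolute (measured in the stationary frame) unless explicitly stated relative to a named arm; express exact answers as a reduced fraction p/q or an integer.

37/56

class = planetary set [G3 = 38+2·18 = 74; Willis about the carrier]
ring teeth: 38 + 2·18 = 74
38(ω_sun−ω_arm) = −74(ω_ring−ω_arm),  ω_sun = 0, ω_ring = 1
38(0−ω_arm) = −74(1−ω_arm)  ⇒  112·ω_arm = 74  ⇒  ω_arm = 37/56
exact speed ratio = 37/56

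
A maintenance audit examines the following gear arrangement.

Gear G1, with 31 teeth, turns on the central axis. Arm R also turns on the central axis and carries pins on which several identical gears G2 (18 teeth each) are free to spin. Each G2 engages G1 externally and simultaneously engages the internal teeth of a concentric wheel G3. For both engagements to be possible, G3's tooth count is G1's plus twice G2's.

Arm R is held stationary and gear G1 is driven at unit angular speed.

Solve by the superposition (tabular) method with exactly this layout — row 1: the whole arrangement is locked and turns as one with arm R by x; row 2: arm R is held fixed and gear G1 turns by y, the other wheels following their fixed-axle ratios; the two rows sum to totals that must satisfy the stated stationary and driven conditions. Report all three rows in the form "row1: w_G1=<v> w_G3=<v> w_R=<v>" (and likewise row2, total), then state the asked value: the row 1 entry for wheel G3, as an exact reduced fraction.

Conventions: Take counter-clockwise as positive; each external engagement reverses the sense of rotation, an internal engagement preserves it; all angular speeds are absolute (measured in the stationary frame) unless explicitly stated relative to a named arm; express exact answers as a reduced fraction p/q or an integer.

planetary set (31T centre, 18T on arm, 67T internal) — Willis relation
superposition row 1 [locked train]: every member turns x
superposition row 2 [arm held]: sun y, ring −(31/67)·y, arm 0
boundary: total ω_arm = x = 0 and total ω_sun = x + y = 1  ⇒  y = 1, x = 0
row 2 ring = −(31/67)·1 = -31/67
totals (row 1 + row 2): sun 0 + 1 = 1, ring 0 + (-31/67) = -31/67, arm 0 + 0 = 0
asked cell (row1, ring) = 0

row1: w_G1=0 w_G3=0 w_R=0
row2: w_G1=1 w_G3=-31/67 w_R=0
total: w_G1=1 w_G3=-31/67 w_R=0
asked value: 0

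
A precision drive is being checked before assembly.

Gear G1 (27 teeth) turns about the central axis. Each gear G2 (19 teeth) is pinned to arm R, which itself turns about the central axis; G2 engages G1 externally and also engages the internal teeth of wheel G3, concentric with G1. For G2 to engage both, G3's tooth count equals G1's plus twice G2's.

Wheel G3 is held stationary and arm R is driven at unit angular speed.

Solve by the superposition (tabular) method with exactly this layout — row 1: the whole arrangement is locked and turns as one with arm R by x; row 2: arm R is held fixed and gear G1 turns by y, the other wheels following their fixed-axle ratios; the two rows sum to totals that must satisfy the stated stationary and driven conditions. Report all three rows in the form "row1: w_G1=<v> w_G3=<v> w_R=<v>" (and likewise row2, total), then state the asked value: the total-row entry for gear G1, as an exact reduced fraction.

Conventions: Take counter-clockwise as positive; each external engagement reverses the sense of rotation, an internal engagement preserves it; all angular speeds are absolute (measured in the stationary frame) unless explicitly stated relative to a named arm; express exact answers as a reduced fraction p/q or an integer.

class = planetary set [G3 = 27+2·19 = 65; Willis about the carrier]
superposition row 1 [locked train]: every member turns x
row 2: sun turns y, ring = −(27/65)·y, arm 0
boundary: total ω_ring = x − (27/65)·y = 0 and total ω_arm = x = 1  ⇒  y = 65/27, x = 1
row 2 ring = −(27/65)·65/27 = -1
totals (row 1 + row 2): sun 1 + 65/27 = 92/27, ring 1 + (-1) = 0, arm 1 + 0 = 1
asked cell (total, sun) = 92/27

row1: w_G1=1 w_G3=1 w_R=1
row2: w_G1=65/27 w_G3=-1 w_R=0
total: w_G1=92/27 w_G3=0 w_R=1
asked value: 92/27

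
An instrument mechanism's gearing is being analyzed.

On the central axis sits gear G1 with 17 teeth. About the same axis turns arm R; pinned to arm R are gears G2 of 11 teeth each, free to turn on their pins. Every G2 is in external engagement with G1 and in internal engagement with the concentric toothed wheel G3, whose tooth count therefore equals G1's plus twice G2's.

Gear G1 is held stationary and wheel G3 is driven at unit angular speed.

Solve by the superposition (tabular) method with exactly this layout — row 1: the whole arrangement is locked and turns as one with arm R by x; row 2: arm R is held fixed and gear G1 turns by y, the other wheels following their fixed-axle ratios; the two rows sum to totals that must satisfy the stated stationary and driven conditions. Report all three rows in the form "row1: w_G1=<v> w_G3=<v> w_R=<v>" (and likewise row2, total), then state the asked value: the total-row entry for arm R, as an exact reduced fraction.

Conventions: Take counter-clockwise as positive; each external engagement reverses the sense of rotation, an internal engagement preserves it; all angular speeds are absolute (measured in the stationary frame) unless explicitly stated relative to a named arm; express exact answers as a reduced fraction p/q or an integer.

row1: w_G1=39/56 w_G3=39/56 w_R=39/56
row2: w_G1=-39/56 w_G3=17/56 w_R=0
total: w_G1=0 w_G3=1 w_R=39/56
asked value: 39/56

planetary set (17T centre, 11T on arm, 39T internal) — Willis relation
row 1: whole set turns with the arm by x
superposition row 2 [arm held]: sun y, ring −(17/39)·y, arm 0
boundary: total ω_sun = x + y = 0 and total ω_ring = x − (17/39)·y = 1  ⇒  y = -39/56, x = 39/56
row 2 ring = −(17/39)·(-39/56) = 17/56
totals (row 1 + row 2): sun 39/56 + (-39/56) = 0, ring 39/56 + 17/56 = 1, arm 39/56 + 0 = 39/56
asked cell (total, arm) = 39/56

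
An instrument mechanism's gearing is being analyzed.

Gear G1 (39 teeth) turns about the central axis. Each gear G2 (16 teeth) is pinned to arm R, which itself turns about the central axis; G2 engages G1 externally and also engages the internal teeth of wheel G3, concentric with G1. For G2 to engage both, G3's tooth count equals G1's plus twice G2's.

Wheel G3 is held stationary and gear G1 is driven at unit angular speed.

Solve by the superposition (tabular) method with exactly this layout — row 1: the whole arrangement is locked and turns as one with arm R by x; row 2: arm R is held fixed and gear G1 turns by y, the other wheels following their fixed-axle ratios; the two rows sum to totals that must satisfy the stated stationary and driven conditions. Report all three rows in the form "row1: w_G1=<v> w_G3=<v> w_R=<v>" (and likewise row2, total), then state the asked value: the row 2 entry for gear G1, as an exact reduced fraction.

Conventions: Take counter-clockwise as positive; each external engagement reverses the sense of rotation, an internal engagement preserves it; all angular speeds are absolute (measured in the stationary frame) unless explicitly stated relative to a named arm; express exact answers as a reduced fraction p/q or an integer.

row1: w_G1=39/110 w_G3=39/110 w_R=39/110
row2: w_G1=71/110 w_G3=-39/110 w_R=0
total: w_G1=1 w_G3=0 w_R=39/110
asked value: 71/110

class = planetary set [G3 = 39+2·16 = 71; Willis about the carrier]
row 1 — lock + rotate with arm: ω_sun = ω_ring = ω_arm = x
row 2: sun turns y, ring = −(39/71)·y, arm 0
boundary: total ω_ring = x − (39/71)·y = 0 and total ω_sun = x + y = 1  ⇒  y = 71/110, x = 39/110
row 2 ring = −(39/71)·71/110 = -39/110
totals (row 1 + row 2): sun 39/110 + 71/110 = 1, ring 39/110 + (-39/110) = 0, arm 39/110 + 0 = 39/110
asked cell (row2, sun) = 71/110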